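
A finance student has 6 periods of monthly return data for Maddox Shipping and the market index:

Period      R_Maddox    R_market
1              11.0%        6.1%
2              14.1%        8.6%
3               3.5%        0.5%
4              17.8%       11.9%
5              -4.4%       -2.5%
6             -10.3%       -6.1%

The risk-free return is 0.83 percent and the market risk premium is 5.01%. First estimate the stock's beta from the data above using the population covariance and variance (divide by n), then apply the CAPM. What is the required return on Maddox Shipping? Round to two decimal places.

Mean R_i = (11.0 + 14.1 + 3.5 + 17.8 − 4.4 − 10.3) / 6 = 5.2833%
Mean R_m = (6.1 + 8.6 + 0.5 + 11.9 − 2.5 − 6.1) / 6 = 3.0833%
Σ(R_i − R̄_i)(R_m − R̄_m) = 378.0183  ⇒  Cov = 378.0183 / 6 = 63.0031
Σ(R_m − R̄_m)² = 239.4483  ⇒  Var(R_m) = 239.4483 / 6 = 39.9081
β = Cov / Var(R_m) = 63.0031 / 39.9081 = 1.5787
E(R) = R_f + β × MRP = 0.83% + 1.5787 × 5.01% = 8.74%

8.74%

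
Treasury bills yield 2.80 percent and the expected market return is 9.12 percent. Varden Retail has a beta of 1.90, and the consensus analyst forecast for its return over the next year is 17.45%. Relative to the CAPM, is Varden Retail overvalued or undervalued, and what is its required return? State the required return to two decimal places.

Undervalued; required return 14.81%

MRP = 9.12% − 2.80% = 6.32%
Required return = R_f + β·MRP = 2.80% + 1.90 × 6.32% = 14.81%
Forecast 17.45% > required 14.81% → the stock plots above the SML → undervalued.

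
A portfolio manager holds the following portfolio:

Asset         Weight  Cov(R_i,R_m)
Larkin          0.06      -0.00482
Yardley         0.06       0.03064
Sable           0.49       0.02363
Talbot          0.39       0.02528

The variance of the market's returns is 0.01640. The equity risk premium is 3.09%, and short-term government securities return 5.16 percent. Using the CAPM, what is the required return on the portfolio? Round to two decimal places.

9.49%

β_Larkin = -0.00482 / 0.01640 = -0.2939
β_Yardley = 0.03064 / 0.01640 = 1.8683
β_Sable = 0.02363 / 0.01640 = 1.4409
β_Talbot = 0.02528 / 0.01640 = 1.5415
β_P = Σ w_i β_i = 0.06×-0.2939 + 0.06×1.8683 + 0.49×1.4409 + 0.39×1.5415 = 1.4017
E(R_P) = R_f + β_P × MRP = 5.16% + 1.4017 × 3.09% = 9.49%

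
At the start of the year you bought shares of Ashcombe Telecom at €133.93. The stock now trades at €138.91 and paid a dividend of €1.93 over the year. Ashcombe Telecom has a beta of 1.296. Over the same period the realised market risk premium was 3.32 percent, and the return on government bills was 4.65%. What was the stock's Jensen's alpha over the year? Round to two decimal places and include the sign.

-3.79%

Realised HPR = (P1 + D1 − P0) / P0 = (138.91 + 1.93 − 133.93) / 133.93 = 6.91 / 133.93 = 5.1594%
CAPM required = R_f + β·MRP = 4.65% + 1.296 × 3.32% = 8.95272%
α = realised − required = 5.1594% − 8.95272% = -3.79%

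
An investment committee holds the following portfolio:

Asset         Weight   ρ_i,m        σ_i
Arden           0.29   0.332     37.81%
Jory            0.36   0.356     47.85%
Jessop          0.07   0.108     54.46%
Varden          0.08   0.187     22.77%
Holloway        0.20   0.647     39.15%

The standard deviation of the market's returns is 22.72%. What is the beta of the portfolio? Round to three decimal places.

0.686

β_Arden = 0.332 × 37.81% / 22.72% = 0.5525
β_Jory = 0.356 × 47.85% / 22.72% = 0.7498
β_Jessop = 0.108 × 54.46% / 22.72% = 0.2589
β_Varden = 0.187 × 22.77% / 22.72% = 0.1874
β_Holloway = 0.647 × 39.15% / 22.72% = 1.1149
β_P = Σ w_i β_i = 0.29×0.5525 + 0.36×0.7498 + 0.07×0.2589 + 0.08×0.1874 + 0.20×1.1149 = 0.6862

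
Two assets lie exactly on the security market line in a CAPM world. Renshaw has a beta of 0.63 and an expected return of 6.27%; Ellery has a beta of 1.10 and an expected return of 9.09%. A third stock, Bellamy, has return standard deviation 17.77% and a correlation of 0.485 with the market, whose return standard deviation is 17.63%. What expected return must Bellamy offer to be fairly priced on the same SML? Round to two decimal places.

5.42%

MRP = (9.09% − 6.27%) / (1.10 − 0.63) = 6.0000%
R_f = 6.27% − 0.63 × 6.0000% = 2.4900%
β_Bellamy = ρ·σ_i/σ_m = 0.485 × 17.77 / 17.63 = 0.4889
E(R_Bellamy) = R_f + β × MRP = 2.4900% + 0.4889 × 6.0000% = 5.42%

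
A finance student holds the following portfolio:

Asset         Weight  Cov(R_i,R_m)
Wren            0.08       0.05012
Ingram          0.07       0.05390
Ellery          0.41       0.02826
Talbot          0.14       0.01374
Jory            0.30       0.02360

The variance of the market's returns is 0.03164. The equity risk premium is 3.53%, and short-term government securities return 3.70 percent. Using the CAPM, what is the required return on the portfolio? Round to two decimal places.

β_Wren = 0.05012 / 0.03164 = 1.5841
β_Ingram = 0.05390 / 0.03164 = 1.7035
β_Ellery = 0.02826 / 0.03164 = 0.8932
β_Talbot = 0.01374 / 0.03164 = 0.4343
β_Jory = 0.02360 / 0.03164 = 0.7459
β_P = Σ w_i β_i = 0.08×1.5841 + 0.07×1.7035 + 0.41×0.8932 + 0.14×0.4343 + 0.30×0.7459 = 0.8968
E(R_P) = R_f + β_P × MRP = 3.70% + 0.8968 × 3.53% = 6.87%

6.87%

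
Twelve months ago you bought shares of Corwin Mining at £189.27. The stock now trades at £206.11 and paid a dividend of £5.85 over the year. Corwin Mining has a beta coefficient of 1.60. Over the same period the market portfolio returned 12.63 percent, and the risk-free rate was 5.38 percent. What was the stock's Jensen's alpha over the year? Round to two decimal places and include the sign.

Realised HPR = (P1 + D1 − P0) / P0 = (206.11 + 5.85 − 189.27) / 189.27 = 22.69 / 189.27 = 11.9882%
MRP = 12.63% − 5.38% = 7.25%
CAPM required = R_f + β·MRP = 5.38% + 1.60 × 7.25% = 16.9800%
α = realised − required = 11.9882% − 16.9800% = -4.99%

-4.99%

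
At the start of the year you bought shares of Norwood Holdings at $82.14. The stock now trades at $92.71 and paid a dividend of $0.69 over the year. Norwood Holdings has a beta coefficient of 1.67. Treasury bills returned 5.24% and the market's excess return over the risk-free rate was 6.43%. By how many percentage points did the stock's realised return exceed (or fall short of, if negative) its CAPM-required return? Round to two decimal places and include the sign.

Realised HPR = (P1 + D1 − P0) / P0 = (92.71 + 0.69 − 82.14) / 82.14 = 11.26 / 82.14 = 13.7083%
CAPM required = R_f + β·MRP = 5.24% + 1.67 × 6.43% = 15.9781%
α = realised − required = 13.7083% − 15.9781% = -2.27%

-2.27%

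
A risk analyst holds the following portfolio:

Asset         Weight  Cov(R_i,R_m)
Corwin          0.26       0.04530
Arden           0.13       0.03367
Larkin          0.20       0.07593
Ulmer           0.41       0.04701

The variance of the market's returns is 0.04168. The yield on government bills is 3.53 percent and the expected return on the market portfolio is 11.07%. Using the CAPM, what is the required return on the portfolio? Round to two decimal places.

β_Corwin = 0.04530 / 0.04168 = 1.0869
β_Arden = 0.03367 / 0.04168 = 0.8078
β_Larkin = 0.07593 / 0.04168 = 1.8217
β_Ulmer = 0.04701 / 0.04168 = 1.1279
β_P = Σ w_i β_i = 0.26×1.0869 + 0.13×0.8078 + 0.20×1.8217 + 0.41×1.1279 = 1.2144
MRP = 11.07% − 3.53% = 7.54%
E(R_P) = R_f + β_P × MRP = 3.53% + 1.2144 × 7.54% = 12.69%

12.69%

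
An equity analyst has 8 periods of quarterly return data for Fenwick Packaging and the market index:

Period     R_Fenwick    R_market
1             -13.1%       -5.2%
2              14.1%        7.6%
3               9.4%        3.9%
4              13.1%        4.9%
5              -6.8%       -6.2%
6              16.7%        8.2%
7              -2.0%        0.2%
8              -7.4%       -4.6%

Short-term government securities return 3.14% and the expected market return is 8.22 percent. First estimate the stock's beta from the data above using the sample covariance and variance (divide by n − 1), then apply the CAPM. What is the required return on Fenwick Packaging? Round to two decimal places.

Mean R_i = (-13.1 + 14.1 + 9.4 + 13.1 − 6.8 + 16.7 − 2.0 − 7.4) / 8 = 3.0000%
Mean R_m = (-5.2 + 7.6 + 3.9 + 4.9 − 6.2 + 8.2 + 0.2 − 4.6) / 8 = 1.1000%
Σ(R_i − R̄_i)(R_m − R̄_m) = 462.4700  ⇒  Cov = 462.4700 / 7 = 66.0671
Σ(R_m − R̄_m)² = 241.2200  ⇒  Var(R_m) = 241.2200 / 7 = 34.4600
β = Cov / Var(R_m) = 66.0671 / 34.4600 = 1.9172
MRP = 8.22% − 3.14% = 5.08%
E(R) = R_f + β × MRP = 3.14% + 1.9172 × 5.08% = 12.88%

12.88%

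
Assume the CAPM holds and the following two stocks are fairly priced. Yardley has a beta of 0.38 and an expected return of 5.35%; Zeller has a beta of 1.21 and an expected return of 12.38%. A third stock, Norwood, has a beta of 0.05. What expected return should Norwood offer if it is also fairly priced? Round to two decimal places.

MRP (SML slope) = (12.38% − 5.35%) / (1.21 − 0.38) = 7.03% / 0.83 = 8.4699%
R_f (intercept) = 5.35% − 0.38 × 8.4699% = 2.1314%
E(R_Norwood) = R_f + β × MRP = 2.1314% + 0.05 × 8.4699% = 2.55%

2.55%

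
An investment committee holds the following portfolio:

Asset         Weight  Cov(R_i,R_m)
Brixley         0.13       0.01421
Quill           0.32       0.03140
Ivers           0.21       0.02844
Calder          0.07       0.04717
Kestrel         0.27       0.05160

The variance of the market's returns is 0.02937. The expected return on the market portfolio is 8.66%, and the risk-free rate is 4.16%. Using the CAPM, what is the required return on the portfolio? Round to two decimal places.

β_Brixley = 0.01421 / 0.02937 = 0.4838
β_Quill = 0.03140 / 0.02937 = 1.0691
β_Ivers = 0.02844 / 0.02937 = 0.9683
β_Calder = 0.04717 / 0.02937 = 1.6061
β_Kestrel = 0.05160 / 0.02937 = 1.7569
β_P = Σ w_i β_i = 0.13×0.4838 + 0.32×1.0691 + 0.21×0.9683 + 0.07×1.6061 + 0.27×1.7569 = 1.1951
MRP = 8.66% − 4.16% = 4.50%
E(R_P) = R_f + β_P × MRP = 4.16% + 1.1951 × 4.50% = 9.54%

9.54%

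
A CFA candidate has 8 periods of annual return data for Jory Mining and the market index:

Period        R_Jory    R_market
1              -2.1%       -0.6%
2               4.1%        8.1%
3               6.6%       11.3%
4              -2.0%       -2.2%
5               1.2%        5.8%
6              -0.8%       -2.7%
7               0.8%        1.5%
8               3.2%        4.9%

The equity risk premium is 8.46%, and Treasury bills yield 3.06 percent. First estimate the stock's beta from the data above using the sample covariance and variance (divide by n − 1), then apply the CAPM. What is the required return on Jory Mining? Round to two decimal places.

Mean R_i = (-2.1 + 4.1 + 6.6 − 2.0 + 1.2 − 0.8 + 0.8 + 3.2) / 8 = 1.3750%
Mean R_m = (-0.6 + 8.1 + 11.3 − 2.2 + 5.8 − 2.7 + 1.5 + 4.9) / 8 = 3.2625%
Σ(R_i − R̄_i)(R_m − R̄_m) = 103.5625  ⇒  Cov = 103.5625 / 7 = 14.7946
Σ(R_m − R̄_m)² = 180.5388  ⇒  Var(R_m) = 180.5388 / 7 = 25.7913
β = Cov / Var(R_m) = 14.7946 / 25.7913 = 0.5736
E(R) = R_f + β × MRP = 3.06% + 0.5736 × 8.46% = 7.91%

7.91%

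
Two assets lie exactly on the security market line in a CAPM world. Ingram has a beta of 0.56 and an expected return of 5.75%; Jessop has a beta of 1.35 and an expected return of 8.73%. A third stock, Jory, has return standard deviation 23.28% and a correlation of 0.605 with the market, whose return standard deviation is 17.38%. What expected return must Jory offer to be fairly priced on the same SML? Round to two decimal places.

6.69%

MRP = (8.73% − 5.75%) / (1.35 − 0.56) = 3.7722%
R_f = 5.75% − 0.56 × 3.7722% = 3.6376%
β_Jory = ρ·σ_i/σ_m = 0.605 × 23.28 / 17.38 = 0.8104
E(R_Jory) = R_f + β × MRP = 3.6376% + 0.8104 × 3.7722% = 6.69%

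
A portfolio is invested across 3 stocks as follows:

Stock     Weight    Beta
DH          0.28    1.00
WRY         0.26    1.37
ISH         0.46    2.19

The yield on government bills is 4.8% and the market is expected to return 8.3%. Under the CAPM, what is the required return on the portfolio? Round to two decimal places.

10.55%

β_P = Σ w_i β_i = 0.28×1.00 + 0.26×1.37 + 0.46×2.19 = 1.6436
MRP = 8.3% − 4.8% = 3.50%
E(R_P) = R_f + β_P × MRP = 4.8% + 1.6436 × 3.5% = 10.55%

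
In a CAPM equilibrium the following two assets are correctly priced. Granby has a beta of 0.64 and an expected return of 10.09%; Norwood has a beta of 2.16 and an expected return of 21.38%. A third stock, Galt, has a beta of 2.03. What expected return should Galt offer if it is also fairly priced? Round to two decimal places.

20.41%

MRP (SML slope) = (21.38% − 10.09%) / (2.16 − 0.64) = 11.29% / 1.52 = 7.4276%
R_f (intercept) = 10.09% − 0.64 × 7.4276% = 5.3363%
E(R_Galt) = R_f + β × MRP = 5.3363% + 2.03 × 7.4276% = 20.41%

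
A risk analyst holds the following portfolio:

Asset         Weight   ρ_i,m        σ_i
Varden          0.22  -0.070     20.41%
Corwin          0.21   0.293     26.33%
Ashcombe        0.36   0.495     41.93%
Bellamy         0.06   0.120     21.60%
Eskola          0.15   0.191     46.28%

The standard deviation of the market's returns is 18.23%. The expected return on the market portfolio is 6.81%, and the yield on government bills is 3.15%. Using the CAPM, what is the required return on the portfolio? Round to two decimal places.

5.21%

β_Varden = -0.070 × 20.41% / 18.23% = -0.0784
β_Corwin = 0.293 × 26.33% / 18.23% = 0.4232
β_Ashcombe = 0.495 × 41.93% / 18.23% = 1.1385
β_Bellamy = 0.120 × 21.60% / 18.23% = 0.1422
β_Eskola = 0.191 × 46.28% / 18.23% = 0.4849
β_P = Σ w_i β_i = 0.22×-0.0784 + 0.21×0.4232 + 0.36×1.1385 + 0.06×0.1422 + 0.15×0.4849 = 0.5628
MRP = 6.81% − 3.15% = 3.66%
E(R_P) = R_f + β_P × MRP = 3.15% + 0.5628 × 3.66% = 5.21%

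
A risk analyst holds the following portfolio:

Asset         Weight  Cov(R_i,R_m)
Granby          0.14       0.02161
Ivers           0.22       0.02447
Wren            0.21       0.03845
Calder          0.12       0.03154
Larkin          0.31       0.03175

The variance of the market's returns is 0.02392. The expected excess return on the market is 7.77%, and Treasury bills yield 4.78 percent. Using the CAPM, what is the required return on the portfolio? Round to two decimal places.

14.56%

β_Granby = 0.02161 / 0.02392 = 0.9034
β_Ivers = 0.02447 / 0.02392 = 1.0230
β_Wren = 0.03845 / 0.02392 = 1.6074
β_Calder = 0.03154 / 0.02392 = 1.3186
β_Larkin = 0.03175 / 0.02392 = 1.3273
β_P = Σ w_i β_i = 0.14×0.9034 + 0.22×1.0230 + 0.21×1.6074 + 0.12×1.3186 + 0.31×1.3273 = 1.2588
E(R_P) = R_f + β_P × MRP = 4.78% + 1.2588 × 7.77% = 14.56%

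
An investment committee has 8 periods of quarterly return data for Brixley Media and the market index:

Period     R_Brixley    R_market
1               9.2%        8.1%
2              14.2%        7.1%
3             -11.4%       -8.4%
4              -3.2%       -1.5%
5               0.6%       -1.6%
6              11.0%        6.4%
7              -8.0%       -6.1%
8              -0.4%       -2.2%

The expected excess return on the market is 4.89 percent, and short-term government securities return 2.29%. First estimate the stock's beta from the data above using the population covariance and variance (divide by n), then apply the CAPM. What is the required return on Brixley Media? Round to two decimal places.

9.29%

Mean R_i = (9.2 + 14.2 − 11.4 − 3.2 + 0.6 + 11.0 − 8.0 − 0.4) / 8 = 1.5000%
Mean R_m = (8.1 + 7.1 − 8.4 − 1.5 − 1.6 + 6.4 − 6.1 − 2.2) / 8 = 0.2250%
Σ(R_i − R̄_i)(R_m − R̄_m) = 392.3200  ⇒  Cov = 392.3200 / 8 = 49.0400
Σ(R_m − R̄_m)² = 273.9950  ⇒  Var(R_m) = 273.9950 / 8 = 34.2494
β = Cov / Var(R_m) = 49.0400 / 34.2494 = 1.4318
E(R) = R_f + β × MRP = 2.29% + 1.4318 × 4.89% = 9.29%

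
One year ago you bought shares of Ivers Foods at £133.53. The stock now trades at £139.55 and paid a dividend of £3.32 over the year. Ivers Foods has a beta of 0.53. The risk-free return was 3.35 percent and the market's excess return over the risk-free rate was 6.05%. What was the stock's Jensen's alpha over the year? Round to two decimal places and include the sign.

Realised HPR = (P1 + D1 − P0) / P0 = (139.55 + 3.32 − 133.53) / 133.53 = 9.34 / 133.53 = 6.9947%
CAPM required = R_f + β·MRP = 3.35% + 0.53 × 6.05% = 6.5565%
α = realised − required = 6.9947% − 6.5565% = +0.44%

+0.44%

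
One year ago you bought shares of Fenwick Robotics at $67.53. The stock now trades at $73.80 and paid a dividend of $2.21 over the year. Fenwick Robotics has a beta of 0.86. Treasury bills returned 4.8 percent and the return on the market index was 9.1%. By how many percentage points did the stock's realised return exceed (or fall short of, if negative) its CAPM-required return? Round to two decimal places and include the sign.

+4.06%

Realised HPR = (P1 + D1 − P0) / P0 = (73.80 + 2.21 − 67.53) / 67.53 = 8.48 / 67.53 = 12.5574%
MRP = 9.1% − 4.8% = 4.30%
CAPM required = R_f + β·MRP = 4.8% + 0.86 × 4.3% = 8.4980%
α = realised − required = 12.5574% − 8.4980% = +4.06%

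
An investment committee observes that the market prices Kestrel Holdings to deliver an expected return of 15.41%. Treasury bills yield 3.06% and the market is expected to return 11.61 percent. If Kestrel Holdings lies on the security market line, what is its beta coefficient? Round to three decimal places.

1.444

MRP = 11.61% − 3.06% = 8.55%
β = (E(R) − R_f) / MRP = (15.41% − 3.06%) / 8.55% = 12.35% / 8.55% = 1.444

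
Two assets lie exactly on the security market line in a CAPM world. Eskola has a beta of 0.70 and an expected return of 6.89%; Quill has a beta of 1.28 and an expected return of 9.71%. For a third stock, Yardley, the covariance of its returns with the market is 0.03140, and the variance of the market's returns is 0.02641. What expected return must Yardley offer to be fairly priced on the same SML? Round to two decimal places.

MRP = (9.71% − 6.89%) / (1.28 − 0.70) = 4.8621%
R_f = 6.89% − 0.70 × 4.8621% = 3.4865%
β_Yardley = Cov / Var(R_m) = 0.03140 / 0.02641 = 1.1889
E(R_Yardley) = R_f + β × MRP = 3.4865% + 1.1889 × 4.8621% = 9.27%

9.27%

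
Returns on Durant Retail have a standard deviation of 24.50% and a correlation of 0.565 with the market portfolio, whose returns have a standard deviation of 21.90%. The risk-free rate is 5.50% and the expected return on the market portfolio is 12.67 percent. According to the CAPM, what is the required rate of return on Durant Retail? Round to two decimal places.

10.03%

β = ρ × σ_i / σ_m = 0.565 × 24.50% / 21.90% = 0.6321
MRP = 12.67% − 5.50% = 7.17%
E(R) = 5.50% + 0.6321 × 7.17% = 10.03%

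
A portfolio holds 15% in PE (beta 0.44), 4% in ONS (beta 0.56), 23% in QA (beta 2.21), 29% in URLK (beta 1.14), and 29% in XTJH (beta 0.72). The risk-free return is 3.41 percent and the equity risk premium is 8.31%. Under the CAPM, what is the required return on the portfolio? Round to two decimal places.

12.85%

β_P = Σ w_i β_i = 0.15×0.44 + 0.04×0.56 + 0.23×2.21 + 0.29×1.14 + 0.29×0.72 = 1.1361
E(R_P) = R_f + β_P × MRP = 3.41% + 1.1361 × 8.31% = 12.85%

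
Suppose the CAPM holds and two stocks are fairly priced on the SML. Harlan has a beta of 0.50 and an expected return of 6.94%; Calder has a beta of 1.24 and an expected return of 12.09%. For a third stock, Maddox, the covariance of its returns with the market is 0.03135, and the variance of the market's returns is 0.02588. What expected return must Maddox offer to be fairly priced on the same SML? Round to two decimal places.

MRP = (12.09% − 6.94%) / (1.24 − 0.50) = 6.9595%
R_f = 6.94% − 0.50 × 6.9595% = 3.4603%
β_Maddox = Cov / Var(R_m) = 0.03135 / 0.02588 = 1.2114
E(R_Maddox) = R_f + β × MRP = 3.4603% + 1.2114 × 6.9595% = 11.89%

11.89%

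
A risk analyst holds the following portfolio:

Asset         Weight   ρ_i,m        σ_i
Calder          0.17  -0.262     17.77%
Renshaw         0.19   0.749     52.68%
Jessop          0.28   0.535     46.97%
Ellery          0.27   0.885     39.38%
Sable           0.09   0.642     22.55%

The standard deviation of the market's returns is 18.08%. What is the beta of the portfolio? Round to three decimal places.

1.353

β_Calder = -0.262 × 17.77% / 18.08% = -0.2575
β_Renshaw = 0.749 × 52.68% / 18.08% = 2.1824
β_Jessop = 0.535 × 46.97% / 18.08% = 1.3899
β_Ellery = 0.885 × 39.38% / 18.08% = 1.9276
β_Sable = 0.642 × 22.55% / 18.08% = 0.8007
β_P = Σ w_i β_i = 0.17×-0.2575 + 0.19×2.1824 + 0.28×1.3899 + 0.27×1.9276 + 0.09×0.8007 = 1.3526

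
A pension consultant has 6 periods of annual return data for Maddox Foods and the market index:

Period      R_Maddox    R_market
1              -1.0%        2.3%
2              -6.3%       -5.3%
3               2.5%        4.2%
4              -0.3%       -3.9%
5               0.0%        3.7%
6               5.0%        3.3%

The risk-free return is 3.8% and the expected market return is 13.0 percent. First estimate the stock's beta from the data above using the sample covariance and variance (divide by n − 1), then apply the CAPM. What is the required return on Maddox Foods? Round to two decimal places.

Mean R_i = (-1.0 − 6.3 + 2.5 − 0.3 + 0.0 + 5.0) / 6 = -0.0167%
Mean R_m = (2.3 − 5.3 + 4.2 − 3.9 + 3.7 + 3.3) / 6 = 0.7167%
Σ(R_i − R̄_i)(R_m − R̄_m) = 59.3317  ⇒  Cov = 59.3317 / 5 = 11.8663
Σ(R_m − R̄_m)² = 87.7283  ⇒  Var(R_m) = 87.7283 / 5 = 17.5457
β = Cov / Var(R_m) = 11.8663 / 17.5457 = 0.6763
MRP = 13.0% − 3.8% = 9.20%
E(R) = R_f + β × MRP = 3.8% + 0.6763 × 9.2% = 10.02%

10.02%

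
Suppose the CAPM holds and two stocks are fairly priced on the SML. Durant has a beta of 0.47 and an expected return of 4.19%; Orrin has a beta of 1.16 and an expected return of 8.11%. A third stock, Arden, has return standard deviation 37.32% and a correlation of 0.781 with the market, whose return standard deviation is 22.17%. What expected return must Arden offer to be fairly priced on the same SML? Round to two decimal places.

8.99%

MRP = (8.11% − 4.19%) / (1.16 − 0.47) = 5.6812%
R_f = 4.19% − 0.47 × 5.6812% = 1.5198%
β_Arden = ρ·σ_i/σ_m = 0.781 × 37.32 / 22.17 = 1.3147
E(R_Arden) = R_f + β × MRP = 1.5198% + 1.3147 × 5.6812% = 8.99%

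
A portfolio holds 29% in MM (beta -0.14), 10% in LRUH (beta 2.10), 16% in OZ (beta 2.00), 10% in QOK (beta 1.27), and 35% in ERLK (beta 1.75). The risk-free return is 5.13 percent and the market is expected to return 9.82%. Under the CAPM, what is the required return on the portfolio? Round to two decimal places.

10.89%

β_P = Σ w_i β_i = 0.29×-0.14 + 0.10×2.10 + 0.16×2.00 + 0.10×1.27 + 0.35×1.75 = 1.2289
MRP = 9.82% − 5.13% = 4.69%
E(R_P) = R_f + β_P × MRP = 5.13% + 1.2289 × 4.69% = 10.89%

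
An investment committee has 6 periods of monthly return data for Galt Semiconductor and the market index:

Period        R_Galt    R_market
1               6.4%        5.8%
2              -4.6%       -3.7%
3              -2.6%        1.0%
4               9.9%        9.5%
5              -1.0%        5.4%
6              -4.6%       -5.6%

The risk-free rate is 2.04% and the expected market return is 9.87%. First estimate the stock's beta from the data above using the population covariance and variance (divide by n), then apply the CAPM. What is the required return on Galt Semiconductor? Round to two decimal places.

9.20%

Mean R_i = (6.4 − 4.6 − 2.6 + 9.9 − 1.0 − 4.6) / 6 = 0.5833%
Mean R_m = (5.8 − 3.7 + 1.0 + 9.5 + 5.4 − 5.6) / 6 = 2.0667%
Σ(R_i − R̄_i)(R_m − R̄_m) = 158.7167  ⇒  Cov = 158.7167 / 6 = 26.4528
Σ(R_m − R̄_m)² = 173.4733  ⇒  Var(R_m) = 173.4733 / 6 = 28.9122
β = Cov / Var(R_m) = 26.4528 / 28.9122 = 0.9149
MRP = 9.87% − 2.04% = 7.83%
E(R) = R_f + β × MRP = 2.04% + 0.9149 × 7.83% = 9.20%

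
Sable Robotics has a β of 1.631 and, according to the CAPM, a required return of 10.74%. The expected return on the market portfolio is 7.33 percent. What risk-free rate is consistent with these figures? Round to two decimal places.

E(R) = R_f + β(E(R_m) − R_f) = R_f(1 − β) + β·E(R_m)
10.74% = R_f × (1 − 1.631) + 1.631 × 7.33%
10.74% = R_f × -0.631 + 11.95523%
R_f = (10.74% − 11.95523%) / -0.631 = 1.93%

1.93%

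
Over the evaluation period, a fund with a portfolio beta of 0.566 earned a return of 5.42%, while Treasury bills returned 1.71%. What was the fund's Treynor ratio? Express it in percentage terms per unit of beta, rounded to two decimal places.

Treynor = (R_P − R_f) / β_P = (5.42% − 1.71%) / 0.5660 = 3.71% / 0.5660 = 6.55%

6.55%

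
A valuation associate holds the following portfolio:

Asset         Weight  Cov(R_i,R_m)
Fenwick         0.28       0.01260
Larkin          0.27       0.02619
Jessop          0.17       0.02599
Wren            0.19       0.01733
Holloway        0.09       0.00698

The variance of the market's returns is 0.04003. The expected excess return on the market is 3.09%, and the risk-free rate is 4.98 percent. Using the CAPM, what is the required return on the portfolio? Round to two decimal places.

β_Fenwick = 0.01260 / 0.04003 = 0.3148
β_Larkin = 0.02619 / 0.04003 = 0.6543
β_Jessop = 0.02599 / 0.04003 = 0.6493
β_Wren = 0.01733 / 0.04003 = 0.4329
β_Holloway = 0.00698 / 0.04003 = 0.1744
β_P = Σ w_i β_i = 0.28×0.3148 + 0.27×0.6543 + 0.17×0.6493 + 0.19×0.4329 + 0.09×0.1744 = 0.4731
E(R_P) = R_f + β_P × MRP = 4.98% + 0.4731 × 3.09% = 6.44%

6.44%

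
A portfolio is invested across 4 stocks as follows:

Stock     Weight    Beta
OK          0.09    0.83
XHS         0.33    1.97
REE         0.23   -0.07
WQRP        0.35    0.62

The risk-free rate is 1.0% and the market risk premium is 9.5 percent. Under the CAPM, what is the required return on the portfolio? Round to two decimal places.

β_P = Σ w_i β_i = 0.09×0.83 + 0.33×1.97 + 0.23×-0.07 + 0.35×0.62 = 0.9257
E(R_P) = R_f + β_P × MRP = 1.0% + 0.9257 × 9.5% = 9.79%

9.79%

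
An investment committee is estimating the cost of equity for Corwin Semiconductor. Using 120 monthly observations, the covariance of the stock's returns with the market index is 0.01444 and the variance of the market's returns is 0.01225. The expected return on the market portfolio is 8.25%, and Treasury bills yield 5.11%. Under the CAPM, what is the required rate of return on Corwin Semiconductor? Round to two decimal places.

8.81%

β = Cov(R_i, R_m) / Var(R_m) = 0.01444 / 0.01225 = 1.1788
MRP = 8.25% − 5.11% = 3.14%
E(R) = R_f + β × MRP = 5.11% + 1.1788 × 3.14% = 8.81%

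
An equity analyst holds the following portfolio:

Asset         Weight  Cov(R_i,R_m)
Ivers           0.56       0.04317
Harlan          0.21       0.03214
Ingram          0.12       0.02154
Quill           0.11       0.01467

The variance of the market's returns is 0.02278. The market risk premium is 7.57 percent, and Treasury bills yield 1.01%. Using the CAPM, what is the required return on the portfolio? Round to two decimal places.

β_Ivers = 0.04317 / 0.02278 = 1.8951
β_Harlan = 0.03214 / 0.02278 = 1.4109
β_Ingram = 0.02154 / 0.02278 = 0.9456
β_Quill = 0.01467 / 0.02278 = 0.6440
β_P = Σ w_i β_i = 0.56×1.8951 + 0.21×1.4109 + 0.12×0.9456 + 0.11×0.6440 = 1.5419
E(R_P) = R_f + β_P × MRP = 1.01% + 1.5419 × 7.57% = 12.68%

12.68%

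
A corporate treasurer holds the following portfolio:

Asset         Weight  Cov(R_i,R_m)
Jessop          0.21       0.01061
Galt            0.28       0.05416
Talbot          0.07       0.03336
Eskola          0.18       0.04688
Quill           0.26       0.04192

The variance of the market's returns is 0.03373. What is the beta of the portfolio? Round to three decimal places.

1.158

β_Jessop = 0.01061 / 0.03373 = 0.3146
β_Galt = 0.05416 / 0.03373 = 1.6057
β_Talbot = 0.03336 / 0.03373 = 0.9890
β_Eskola = 0.04688 / 0.03373 = 1.3899
β_Quill = 0.04192 / 0.03373 = 1.2428
β_P = Σ w_i β_i = 0.21×0.3146 + 0.28×1.6057 + 0.07×0.9890 + 0.18×1.3899 + 0.26×1.2428 = 1.1582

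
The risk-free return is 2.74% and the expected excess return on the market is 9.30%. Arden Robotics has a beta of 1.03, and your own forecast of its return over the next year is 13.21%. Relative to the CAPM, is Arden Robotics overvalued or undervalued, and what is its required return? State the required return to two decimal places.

Undervalued; required return 12.32%

Required return = R_f + β·MRP = 2.74% + 1.03 × 9.30% = 12.32%
Forecast 13.21% > required 12.32% → the stock plots above the SML → undervalued.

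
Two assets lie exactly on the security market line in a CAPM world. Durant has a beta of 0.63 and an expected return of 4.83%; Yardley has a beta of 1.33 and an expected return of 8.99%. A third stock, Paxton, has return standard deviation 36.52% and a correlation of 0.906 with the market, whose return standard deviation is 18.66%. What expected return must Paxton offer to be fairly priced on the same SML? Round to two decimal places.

11.62%

MRP = (8.99% − 4.83%) / (1.33 − 0.63) = 5.9429%
R_f = 4.83% − 0.63 × 5.9429% = 1.0860%
β_Paxton = ρ·σ_i/σ_m = 0.906 × 36.52 / 18.66 = 1.7732
E(R_Paxton) = R_f + β × MRP = 1.0860% + 1.7732 × 5.9429% = 11.62%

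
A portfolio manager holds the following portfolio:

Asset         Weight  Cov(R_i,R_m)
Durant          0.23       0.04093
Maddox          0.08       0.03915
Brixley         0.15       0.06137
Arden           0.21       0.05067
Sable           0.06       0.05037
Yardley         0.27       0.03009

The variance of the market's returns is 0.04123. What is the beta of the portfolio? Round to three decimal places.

1.056

β_Durant = 0.04093 / 0.04123 = 0.9927
β_Maddox = 0.03915 / 0.04123 = 0.9496
β_Brixley = 0.06137 / 0.04123 = 1.4885
β_Arden = 0.05067 / 0.04123 = 1.2290
β_Sable = 0.05037 / 0.04123 = 1.2217
β_Yardley = 0.03009 / 0.04123 = 0.7298
β_P = Σ w_i β_i = 0.23×0.9927 + 0.08×0.9496 + 0.15×1.4885 + 0.21×1.2290 + 0.06×1.2217 + 0.27×0.7298 = 1.0560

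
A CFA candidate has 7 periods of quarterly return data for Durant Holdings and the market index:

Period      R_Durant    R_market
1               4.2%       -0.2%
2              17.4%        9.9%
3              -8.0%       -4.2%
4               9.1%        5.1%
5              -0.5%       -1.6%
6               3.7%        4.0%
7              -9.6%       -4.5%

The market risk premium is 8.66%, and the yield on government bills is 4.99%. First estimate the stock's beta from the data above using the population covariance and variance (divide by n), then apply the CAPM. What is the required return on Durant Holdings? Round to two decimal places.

19.77%

Mean R_i = (4.2 + 17.4 − 8.0 + 9.1 − 0.5 + 3.7 − 9.6) / 7 = 2.3286%
Mean R_m = (-0.2 + 9.9 − 4.2 + 5.1 − 1.6 + 4.0 − 4.5) / 7 = 1.2143%
Σ(R_i − R̄_i)(R_m − R̄_m) = 290.4371  ⇒  Cov = 290.4371 / 7 = 41.4910
Σ(R_m − R̄_m)² = 170.1886  ⇒  Var(R_m) = 170.1886 / 7 = 24.3127
β = Cov / Var(R_m) = 41.4910 / 24.3127 = 1.7066
E(R) = R_f + β × MRP = 4.99% + 1.7066 × 8.66% = 19.77%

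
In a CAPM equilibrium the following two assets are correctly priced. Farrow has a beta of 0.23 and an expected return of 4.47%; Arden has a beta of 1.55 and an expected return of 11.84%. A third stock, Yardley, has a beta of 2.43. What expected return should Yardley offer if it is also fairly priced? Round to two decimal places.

MRP (SML slope) = (11.84% − 4.47%) / (1.55 − 0.23) = 7.37% / 1.32 = 5.5833%
R_f (intercept) = 4.47% − 0.23 × 5.5833% = 3.1858%
E(R_Yardley) = R_f + β × MRP = 3.1858% + 2.43 × 5.5833% = 16.75%

16.75%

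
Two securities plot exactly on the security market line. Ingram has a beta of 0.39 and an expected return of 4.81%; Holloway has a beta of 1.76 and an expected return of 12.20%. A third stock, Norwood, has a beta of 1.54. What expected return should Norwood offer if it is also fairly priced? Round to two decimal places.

11.01%

MRP (SML slope) = (12.20% − 4.81%) / (1.76 − 0.39) = 7.39% / 1.37 = 5.3942%
R_f (intercept) = 4.81% − 0.39 × 5.3942% = 2.7063%
E(R_Norwood) = R_f + β × MRP = 2.7063% + 1.54 × 5.3942% = 11.01%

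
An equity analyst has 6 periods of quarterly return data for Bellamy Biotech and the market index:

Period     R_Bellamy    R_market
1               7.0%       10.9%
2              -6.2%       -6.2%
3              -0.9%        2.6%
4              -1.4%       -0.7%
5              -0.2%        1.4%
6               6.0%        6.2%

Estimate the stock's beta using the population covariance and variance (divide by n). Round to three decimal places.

Mean R_i = (7.0 − 6.2 − 0.9 − 1.4 − 0.2 + 6.0) / 6 = 0.7167%
Mean R_m = (10.9 − 6.2 + 2.6 − 0.7 + 1.4 + 6.2) / 6 = 2.3667%
Σ(R_i − R̄_i)(R_m − R̄_m) = 140.1233  ⇒  Cov = 140.1233 / 6 = 23.3539
Σ(R_m − R̄_m)² = 171.2933  ⇒  Var(R_m) = 171.2933 / 6 = 28.5489
β = Cov / Var(R_m) = 23.3539 / 28.5489 = 0.8180

0.818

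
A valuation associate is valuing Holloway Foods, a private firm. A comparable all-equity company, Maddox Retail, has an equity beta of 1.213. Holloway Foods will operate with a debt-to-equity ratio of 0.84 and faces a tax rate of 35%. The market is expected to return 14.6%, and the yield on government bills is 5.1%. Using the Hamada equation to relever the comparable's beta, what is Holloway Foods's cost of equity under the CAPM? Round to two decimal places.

β_L = β_U × [1 + (1 − t)(D/E)] = 1.213 × [1 + (1 − 0.35) × 0.84]
    = 1.213 × [1 + 0.65 × 0.84] = 1.213 × 1.5460 = 1.8753
MRP = 14.6% − 5.1% = 9.50%
E(R) = R_f + β_L × MRP = 5.1% + 1.8753 × 9.5% = 22.92%

22.92%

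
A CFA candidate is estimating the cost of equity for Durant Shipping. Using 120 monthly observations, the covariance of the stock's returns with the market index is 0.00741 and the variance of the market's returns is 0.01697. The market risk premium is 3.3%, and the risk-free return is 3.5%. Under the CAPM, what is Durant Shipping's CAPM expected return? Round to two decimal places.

4.94%

β = Cov(R_i, R_m) / Var(R_m) = 0.00741 / 0.01697 = 0.4367
E(R) = R_f + β × MRP = 3.5% + 0.4367 × 3.3% = 4.94%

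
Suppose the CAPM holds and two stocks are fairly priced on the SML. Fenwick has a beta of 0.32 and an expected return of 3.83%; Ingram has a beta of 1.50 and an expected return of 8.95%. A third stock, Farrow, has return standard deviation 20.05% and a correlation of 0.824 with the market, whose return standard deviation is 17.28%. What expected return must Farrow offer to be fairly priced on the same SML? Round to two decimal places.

MRP = (8.95% − 3.83%) / (1.50 − 0.32) = 4.3390%
R_f = 3.83% − 0.32 × 4.3390% = 2.4415%
β_Farrow = ρ·σ_i/σ_m = 0.824 × 20.05 / 17.28 = 0.9561
E(R_Farrow) = R_f + β × MRP = 2.4415% + 0.9561 × 4.3390% = 6.59%

6.59%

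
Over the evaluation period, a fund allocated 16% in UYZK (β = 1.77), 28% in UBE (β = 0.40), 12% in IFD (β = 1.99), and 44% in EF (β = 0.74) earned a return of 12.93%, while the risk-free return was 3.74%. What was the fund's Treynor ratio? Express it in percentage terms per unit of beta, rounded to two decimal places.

β_P = 0.16×1.77 + 0.28×0.40 + 0.12×1.99 + 0.44×0.74 = 0.9596
Treynor = (R_P − R_f) / β_P = (12.93% − 3.74%) / 0.9596 = 9.19% / 0.9596 = 9.58%

9.58%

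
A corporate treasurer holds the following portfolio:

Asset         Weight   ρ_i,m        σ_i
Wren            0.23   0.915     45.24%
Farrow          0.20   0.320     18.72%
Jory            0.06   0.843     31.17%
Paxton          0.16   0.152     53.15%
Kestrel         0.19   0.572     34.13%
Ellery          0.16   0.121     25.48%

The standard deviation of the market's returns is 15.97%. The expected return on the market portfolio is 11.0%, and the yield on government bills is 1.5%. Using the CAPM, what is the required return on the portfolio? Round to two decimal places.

β_Wren = 0.915 × 45.24% / 15.97% = 2.5920
β_Farrow = 0.320 × 18.72% / 15.97% = 0.3751
β_Jory = 0.843 × 31.17% / 15.97% = 1.6454
β_Paxton = 0.152 × 53.15% / 15.97% = 0.5059
β_Kestrel = 0.572 × 34.13% / 15.97% = 1.2224
β_Ellery = 0.121 × 25.48% / 15.97% = 0.1931
β_P = Σ w_i β_i = 0.23×2.5920 + 0.20×0.3751 + 0.06×1.6454 + 0.16×0.5059 + 0.19×1.2224 + 0.16×0.1931 = 1.1140
MRP = 11.0% − 1.5% = 9.50%
E(R_P) = R_f + β_P × MRP = 1.5% + 1.1140 × 9.5% = 12.08%

12.08%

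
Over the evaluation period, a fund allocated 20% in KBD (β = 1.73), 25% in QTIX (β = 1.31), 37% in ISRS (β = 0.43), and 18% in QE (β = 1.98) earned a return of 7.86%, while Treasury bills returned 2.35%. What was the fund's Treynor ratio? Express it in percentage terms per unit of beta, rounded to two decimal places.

4.63%

β_P = 0.20×1.73 + 0.25×1.31 + 0.37×0.43 + 0.18×1.98 = 1.1890
Treynor = (R_P − R_f) / β_P = (7.86% − 2.35%) / 1.1890 = 5.51% / 1.1890 = 4.63%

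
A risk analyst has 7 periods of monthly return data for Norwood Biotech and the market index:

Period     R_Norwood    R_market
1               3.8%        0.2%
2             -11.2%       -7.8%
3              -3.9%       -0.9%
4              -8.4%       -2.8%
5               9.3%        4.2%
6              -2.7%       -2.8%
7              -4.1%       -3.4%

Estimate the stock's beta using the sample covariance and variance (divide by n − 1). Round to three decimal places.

Mean R_i = (3.8 − 11.2 − 3.9 − 8.4 + 9.3 − 2.7 − 4.1) / 7 = -2.4571%
Mean R_m = (0.2 − 7.8 − 0.9 − 2.8 + 4.2 − 2.8 − 3.4) / 7 = -1.9000%
Σ(R_i − R̄_i)(R_m − R̄_m) = 143.0300  ⇒  Cov = 143.0300 / 6 = 23.8383
Σ(R_m − R̄_m)² = 81.3000  ⇒  Var(R_m) = 81.3000 / 6 = 13.5500
β = Cov / Var(R_m) = 23.8383 / 13.5500 = 1.7593

1.759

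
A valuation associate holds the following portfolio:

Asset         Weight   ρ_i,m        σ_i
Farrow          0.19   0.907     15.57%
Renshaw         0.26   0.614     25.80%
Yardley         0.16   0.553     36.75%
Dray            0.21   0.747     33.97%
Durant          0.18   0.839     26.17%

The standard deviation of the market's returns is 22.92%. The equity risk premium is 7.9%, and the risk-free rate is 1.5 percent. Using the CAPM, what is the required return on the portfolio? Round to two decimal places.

8.16%

β_Farrow = 0.907 × 15.57% / 22.92% = 0.6161
β_Renshaw = 0.614 × 25.80% / 22.92% = 0.6912
β_Yardley = 0.553 × 36.75% / 22.92% = 0.8867
β_Dray = 0.747 × 33.97% / 22.92% = 1.1071
β_Durant = 0.839 × 26.17% / 22.92% = 0.9580
β_P = Σ w_i β_i = 0.19×0.6161 + 0.26×0.6912 + 0.16×0.8867 + 0.21×1.1071 + 0.18×0.9580 = 0.8436
E(R_P) = R_f + β_P × MRP = 1.5% + 0.8436 × 7.9% = 8.16%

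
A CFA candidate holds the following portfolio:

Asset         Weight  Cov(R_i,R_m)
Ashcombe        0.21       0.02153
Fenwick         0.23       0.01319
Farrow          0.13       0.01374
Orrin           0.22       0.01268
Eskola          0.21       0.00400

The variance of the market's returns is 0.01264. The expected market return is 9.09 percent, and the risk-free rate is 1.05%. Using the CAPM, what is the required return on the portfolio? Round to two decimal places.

9.30%

β_Ashcombe = 0.02153 / 0.01264 = 1.7033
β_Fenwick = 0.01319 / 0.01264 = 1.0435
β_Farrow = 0.01374 / 0.01264 = 1.0870
β_Orrin = 0.01268 / 0.01264 = 1.0032
β_Eskola = 0.00400 / 0.01264 = 0.3165
β_P = Σ w_i β_i = 0.21×1.7033 + 0.23×1.0435 + 0.13×1.0870 + 0.22×1.0032 + 0.21×0.3165 = 1.0262
MRP = 9.09% − 1.05% = 8.04%
E(R_P) = R_f + β_P × MRP = 1.05% + 1.0262 × 8.04% = 9.30%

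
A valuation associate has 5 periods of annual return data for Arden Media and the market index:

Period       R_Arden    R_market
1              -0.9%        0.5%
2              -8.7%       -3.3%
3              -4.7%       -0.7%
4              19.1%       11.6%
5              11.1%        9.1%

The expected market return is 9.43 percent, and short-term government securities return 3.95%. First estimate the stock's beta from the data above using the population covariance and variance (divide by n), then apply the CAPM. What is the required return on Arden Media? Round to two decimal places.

13.61%

Mean R_i = (-0.9 − 8.7 − 4.7 + 19.1 + 11.1) / 5 = 3.1800%
Mean R_m = (0.5 − 3.3 − 0.7 + 11.6 + 9.1) / 5 = 3.4400%
Σ(R_i − R̄_i)(R_m − R̄_m) = 299.4240  ⇒  Cov = 299.4240 / 5 = 59.8848
Σ(R_m − R̄_m)² = 169.8320  ⇒  Var(R_m) = 169.8320 / 5 = 33.9664
β = Cov / Var(R_m) = 59.8848 / 33.9664 = 1.7631
MRP = 9.43% − 3.95% = 5.48%
E(R) = R_f + β × MRP = 3.95% + 1.7631 × 5.48% = 13.61%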